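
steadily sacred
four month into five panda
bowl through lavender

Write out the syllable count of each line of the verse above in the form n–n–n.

5–7–5

Line 1: steadily (3), sacred (2) → 5
Line 2: four (1), month (1), into (2), five (1), panda (2) → 7
Line 3: bowl (1), through (1), lavender (3) → 5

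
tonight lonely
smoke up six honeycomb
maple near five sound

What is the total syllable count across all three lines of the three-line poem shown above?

Line 1: "tonight lonely": 2+2 = 4
Line 2: "smoke up six honeycomb": 1+1+1+3 = 6
Line 3: "maple near five sound": 2+1+1+1 = 5
Total: 4 + 6 + 5 = 15

15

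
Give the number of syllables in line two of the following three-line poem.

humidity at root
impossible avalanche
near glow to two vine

Line two: impossible (4), avalanche (3) → 7

7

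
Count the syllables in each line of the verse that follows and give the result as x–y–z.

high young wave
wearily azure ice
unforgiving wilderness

Line 1: high (1), young (1), wave (1) → 3
Line 2: wearily (3), azure (2), ice (1) → 6
Line 3: unforgiving (4), wilderness (3) → 7

3–6–7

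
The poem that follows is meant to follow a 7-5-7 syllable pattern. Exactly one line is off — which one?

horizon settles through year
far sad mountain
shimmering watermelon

The second line

Line 1: "horizon settles through year": 3+2+1+1 = 7 ✓
Line 2: "far sad mountain": 1+1+2 = 4 (expected 5)
Line 3: "shimmering watermelon": 3+4 = 7 ✓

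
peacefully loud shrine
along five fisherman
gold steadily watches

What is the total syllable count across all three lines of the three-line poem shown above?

Line 1: "peacefully loud shrine": 3+1+1 = 5
Line 2: "along five fisherman": 2+1+3 = 6
Line 3: "gold steadily watches": 1+3+2 = 6
Total: 5 + 6 + 6 = 17

17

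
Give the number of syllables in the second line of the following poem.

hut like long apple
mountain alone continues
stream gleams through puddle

The second line: "mountain alone continues": 2+2+3 = 7

7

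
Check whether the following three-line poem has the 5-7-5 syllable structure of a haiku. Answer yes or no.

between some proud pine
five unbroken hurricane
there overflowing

Line 1: between (2), some (1), proud (1), pine (1) → 5 ✓
Line 2: five (1), unbroken (3), hurricane (3) → 7 ✓
Line 3: there (1), overflowing (4) → 5 ✓

Yes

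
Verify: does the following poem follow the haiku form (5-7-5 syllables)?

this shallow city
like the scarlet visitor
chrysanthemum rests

Yes

Line 1: this(1) + shallow(2) + city(2) = 5 ✓
Line 2: like(1) + the(1) + scarlet(2) + visitor(3) = 7 ✓
Line 3: chrysanthemum(4) + rests(1) = 5 ✓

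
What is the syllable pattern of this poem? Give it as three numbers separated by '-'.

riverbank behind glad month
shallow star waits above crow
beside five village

7-7-5

Line 1: "riverbank behind glad month": 3+2+1+1 = 7
Line 2: "shallow star waits above crow": 2+1+1+2+1 = 7
Line 3: "beside five village": 2+1+2 = 5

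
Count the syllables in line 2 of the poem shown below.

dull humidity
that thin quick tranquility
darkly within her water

Line 2: that(1) + thin(1) + quick(1) + tranquility(4) = 7

7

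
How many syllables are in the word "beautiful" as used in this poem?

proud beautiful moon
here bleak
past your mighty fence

3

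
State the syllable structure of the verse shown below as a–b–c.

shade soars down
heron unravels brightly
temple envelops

Line 1: shade (1), soars (1), down (1) → 3
Line 2: heron (2), unravels (3), brightly (2) → 7
Line 3: temple (2), envelops (3) → 5

3–7–5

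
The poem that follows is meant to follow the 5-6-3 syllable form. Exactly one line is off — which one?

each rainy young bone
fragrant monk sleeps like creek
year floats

The third line

Line 1: each(1) + rainy(2) + young(1) + bone(1) = 5 ✓
Line 2: fragrant(2) + monk(1) + sleeps(1) + like(1) + creek(1) = 6 ✓
Line 3: year(1) + floats(1) = 2 (expected 3)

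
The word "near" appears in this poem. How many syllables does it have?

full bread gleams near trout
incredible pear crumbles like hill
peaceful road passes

1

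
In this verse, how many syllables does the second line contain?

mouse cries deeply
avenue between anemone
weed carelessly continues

9

The second line: avenue(3) + between(2) + anemone(4) = 9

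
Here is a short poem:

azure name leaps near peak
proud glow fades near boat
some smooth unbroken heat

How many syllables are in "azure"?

"azure" has 2 syllables.

2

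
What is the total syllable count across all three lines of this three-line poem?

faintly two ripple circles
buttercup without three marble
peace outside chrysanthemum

22

Line 1: faintly (2), two (1), ripple (2), circles (2) → 7
Line 2: buttercup (3), without (2), three (1), marble (2) → 8
Line 3: peace (1), outside (2), chrysanthemum (4) → 7
Total: 7 + 8 + 7 = 22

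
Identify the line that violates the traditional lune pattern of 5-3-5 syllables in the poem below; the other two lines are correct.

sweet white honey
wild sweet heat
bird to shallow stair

Line 1: sweet (1), white (1), honey (2) → 4 (expected 5)
Line 2: wild (1), sweet (1), heat (1) → 3 ✓
Line 3: bird (1), to (1), shallow (2), stair (1) → 5 ✓

The first line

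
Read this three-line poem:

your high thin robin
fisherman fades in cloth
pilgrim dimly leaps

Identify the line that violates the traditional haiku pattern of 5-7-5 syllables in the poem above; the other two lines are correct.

Line 1: "your high thin robin": 1+1+1+2 = 5 ✓
Line 2: "fisherman fades in cloth": 3+1+1+1 = 6 (expected 7)
Line 3: "pilgrim dimly leaps": 2+2+1 = 5 ✓

The second line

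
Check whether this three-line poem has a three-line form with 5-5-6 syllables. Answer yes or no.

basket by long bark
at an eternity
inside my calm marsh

No

Line 1: basket(2) + by(1) + long(1) + bark(1) = 5 ✓
Line 2: at(1) + an(1) + eternity(4) = 6 (expected 5)
Line 3: inside(2) + my(1) + calm(1) + marsh(1) = 5 (expected 6)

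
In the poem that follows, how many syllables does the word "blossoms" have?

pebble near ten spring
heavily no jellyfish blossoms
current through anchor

2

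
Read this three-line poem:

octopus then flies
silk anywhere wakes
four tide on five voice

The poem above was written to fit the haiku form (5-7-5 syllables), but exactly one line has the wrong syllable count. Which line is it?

Line 2

Line 1: octopus(3) + then(1) + flies(1) = 5 ✓
Line 2: silk(1) + anywhere(3) + wakes(1) = 5 (expected 7)
Line 3: four(1) + tide(1) + on(1) + five(1) + voice(1) = 5 ✓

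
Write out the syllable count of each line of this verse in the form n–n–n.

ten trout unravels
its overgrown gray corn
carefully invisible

Line 1: ten (1), trout (1), unravels (3) → 5
Line 2: its (1), overgrown (3), gray (1), corn (1) → 6
Line 3: carefully (3), invisible (4) → 7

5–6–7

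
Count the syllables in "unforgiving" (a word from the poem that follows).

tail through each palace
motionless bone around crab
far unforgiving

4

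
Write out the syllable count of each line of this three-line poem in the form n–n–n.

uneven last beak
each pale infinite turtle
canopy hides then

Line 1: uneven (3), last (1), beak (1) → 5
Line 2: each (1), pale (1), infinite (3), turtle (2) → 7
Line 3: canopy (3), hides (1), then (1) → 5

5–7–5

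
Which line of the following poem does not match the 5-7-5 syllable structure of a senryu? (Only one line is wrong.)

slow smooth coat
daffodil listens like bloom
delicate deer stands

Line 1: slow(1) + smooth(1) + coat(1) = 3 (expected 5)
Line 2: daffodil(3) + listens(2) + like(1) + bloom(1) = 7 ✓
Line 3: delicate(3) + deer(1) + stands(1) = 5 ✓

The first line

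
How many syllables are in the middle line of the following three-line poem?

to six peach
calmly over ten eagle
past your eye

The middle line: "calmly over ten eagle": 2+2+1+2 = 7

7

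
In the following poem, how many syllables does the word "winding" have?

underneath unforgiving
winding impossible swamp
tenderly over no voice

2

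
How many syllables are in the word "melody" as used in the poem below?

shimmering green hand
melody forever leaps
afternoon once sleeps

3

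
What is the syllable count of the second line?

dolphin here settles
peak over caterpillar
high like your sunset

7

The second line: peak(1) + over(2) + caterpillar(4) = 7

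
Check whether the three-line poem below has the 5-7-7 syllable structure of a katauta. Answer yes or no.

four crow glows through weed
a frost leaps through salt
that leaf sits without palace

Line 1: four (1), crow (1), glows (1), through (1), weed (1) → 5 ✓
Line 2: a (1), frost (1), leaps (1), through (1), salt (1) → 5 (expected 7)
Line 3: that (1), leaf (1), sits (1), without (2), palace (2) → 7 ✓

No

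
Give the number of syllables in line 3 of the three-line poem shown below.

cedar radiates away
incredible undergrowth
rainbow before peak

Line 3: rainbow(2) + before(2) + peak(1) = 5

5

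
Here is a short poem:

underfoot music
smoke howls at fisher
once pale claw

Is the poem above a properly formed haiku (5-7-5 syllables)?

No

Line 1: "underfoot music": 3+2 = 5 ✓
Line 2: "smoke howls at fisher": 1+1+1+2 = 5 (expected 7)
Line 3: "once pale claw": 1+1+1 = 3 (expected 5)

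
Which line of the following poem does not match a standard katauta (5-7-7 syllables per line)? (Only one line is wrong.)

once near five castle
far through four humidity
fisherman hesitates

Line 3

Line 1: once (1), near (1), five (1), castle (2) → 5 ✓
Line 2: far (1), through (1), four (1), humidity (4) → 7 ✓
Line 3: fisherman (3), hesitates (3) → 6 (expected 7)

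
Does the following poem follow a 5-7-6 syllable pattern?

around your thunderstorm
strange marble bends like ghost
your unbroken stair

No

Line 1: around(2) + your(1) + thunderstorm(3) = 6 (expected 5)
Line 2: strange(1) + marble(2) + bends(1) + like(1) + ghost(1) = 6 (expected 7)
Line 3: your(1) + unbroken(3) + stair(1) = 5 (expected 6)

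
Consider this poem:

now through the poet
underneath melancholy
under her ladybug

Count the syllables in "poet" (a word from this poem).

2

"poet" has 2 syllables.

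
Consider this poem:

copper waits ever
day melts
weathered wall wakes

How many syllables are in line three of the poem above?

4

Line three: weathered(2) + wall(1) + wakes(1) = 4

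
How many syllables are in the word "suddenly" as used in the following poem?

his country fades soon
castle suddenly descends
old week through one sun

"suddenly" has 3 syllables.

3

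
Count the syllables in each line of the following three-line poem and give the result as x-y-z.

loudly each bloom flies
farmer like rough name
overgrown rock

Line 1: loudly(2) + each(1) + bloom(1) + flies(1) = 5
Line 2: farmer(2) + like(1) + rough(1) + name(1) = 5
Line 3: overgrown(3) + rock(1) = 4

5-5-4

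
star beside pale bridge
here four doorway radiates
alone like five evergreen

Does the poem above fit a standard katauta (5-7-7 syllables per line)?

Line 1: star(1) + beside(2) + pale(1) + bridge(1) = 5 ✓
Line 2: here(1) + four(1) + doorway(2) + radiates(3) = 7 ✓
Line 3: alone(2) + like(1) + five(1) + evergreen(3) = 7 ✓

Yes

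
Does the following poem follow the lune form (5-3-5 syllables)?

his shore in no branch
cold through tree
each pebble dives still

Line 1: his (1), shore (1), in (1), no (1), branch (1) → 5 ✓
Line 2: cold (1), through (1), tree (1) → 3 ✓
Line 3: each (1), pebble (2), dives (1), still (1) → 5 ✓

Yes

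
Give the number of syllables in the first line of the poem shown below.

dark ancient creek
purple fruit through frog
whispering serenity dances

The first line: "dark ancient creek": 1+2+1 = 4

4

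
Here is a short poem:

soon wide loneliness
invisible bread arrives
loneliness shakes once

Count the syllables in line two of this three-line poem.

7

Line two: invisible (4), bread (1), arrives (2) → 7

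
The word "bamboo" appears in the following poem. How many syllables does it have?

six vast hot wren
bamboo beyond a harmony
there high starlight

2

"bamboo" has 2 syllables.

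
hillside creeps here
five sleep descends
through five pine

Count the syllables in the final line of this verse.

3

The final line: through(1) + five(1) + pine(1) = 3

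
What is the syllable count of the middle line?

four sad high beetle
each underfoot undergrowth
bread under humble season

The middle line: each (1), underfoot (3), undergrowth (3) → 7

7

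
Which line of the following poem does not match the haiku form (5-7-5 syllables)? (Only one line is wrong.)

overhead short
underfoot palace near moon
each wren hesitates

Line 1: overhead(3) + short(1) = 4 (expected 5)
Line 2: underfoot(3) + palace(2) + near(1) + moon(1) = 7 ✓
Line 3: each(1) + wren(1) + hesitates(3) = 5 ✓

The first line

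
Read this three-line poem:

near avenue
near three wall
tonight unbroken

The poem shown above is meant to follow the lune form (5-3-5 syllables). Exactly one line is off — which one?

Line 1: near(1) + avenue(3) = 4 (expected 5)
Line 2: near(1) + three(1) + wall(1) = 3 ✓
Line 3: tonight(2) + unbroken(3) = 5 ✓

The first line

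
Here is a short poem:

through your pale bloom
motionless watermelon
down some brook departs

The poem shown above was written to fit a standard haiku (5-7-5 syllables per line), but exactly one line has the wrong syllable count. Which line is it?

Line 1: through(1) + your(1) + pale(1) + bloom(1) = 4 (expected 5)
Line 2: motionless(3) + watermelon(4) = 7 ✓
Line 3: down(1) + some(1) + brook(1) + departs(2) = 5 ✓

The first line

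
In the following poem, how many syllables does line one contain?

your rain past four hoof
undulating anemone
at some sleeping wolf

Line one: your(1) + rain(1) + past(1) + four(1) + hoof(1) = 5

5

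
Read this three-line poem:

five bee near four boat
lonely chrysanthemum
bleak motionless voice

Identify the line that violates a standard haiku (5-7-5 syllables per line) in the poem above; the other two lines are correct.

Line 1: five(1) + bee(1) + near(1) + four(1) + boat(1) = 5 ✓
Line 2: lonely(2) + chrysanthemum(4) = 6 (expected 7)
Line 3: bleak(1) + motionless(3) + voice(1) = 5 ✓

The second line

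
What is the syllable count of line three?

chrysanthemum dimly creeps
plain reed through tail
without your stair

4

Line three: "without your stair": 2+1+1 = 4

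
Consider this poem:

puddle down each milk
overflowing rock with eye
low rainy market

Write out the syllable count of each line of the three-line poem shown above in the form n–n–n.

5–7–5

Line 1: puddle (2), down (1), each (1), milk (1) → 5
Line 2: overflowing (4), rock (1), with (1), eye (1) → 7
Line 3: low (1), rainy (2), market (2) → 5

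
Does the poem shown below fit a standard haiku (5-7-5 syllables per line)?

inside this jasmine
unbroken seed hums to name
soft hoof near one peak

Line 1: "inside this jasmine": 2+1+2 = 5 ✓
Line 2: "unbroken seed hums to name": 3+1+1+1+1 = 7 ✓
Line 3: "soft hoof near one peak": 1+1+1+1+1 = 5 ✓

Yes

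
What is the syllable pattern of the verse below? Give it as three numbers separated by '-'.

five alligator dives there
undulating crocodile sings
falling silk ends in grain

Line 1: "five alligator dives there": 1+4+1+1 = 7
Line 2: "undulating crocodile sings": 4+3+1 = 8
Line 3: "falling silk ends in grain": 2+1+1+1+1 = 6

7-8-6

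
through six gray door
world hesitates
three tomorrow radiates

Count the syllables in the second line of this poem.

The second line: world (1), hesitates (3) → 4

4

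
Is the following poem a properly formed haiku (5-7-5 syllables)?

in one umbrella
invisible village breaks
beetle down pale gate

Yes

Line 1: in (1), one (1), umbrella (3) → 5 ✓
Line 2: invisible (4), village (2), breaks (1) → 7 ✓
Line 3: beetle (2), down (1), pale (1), gate (1) → 5 ✓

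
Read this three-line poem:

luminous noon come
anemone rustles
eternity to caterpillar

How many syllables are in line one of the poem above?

5

Line one: luminous (3), noon (1), come (1) → 5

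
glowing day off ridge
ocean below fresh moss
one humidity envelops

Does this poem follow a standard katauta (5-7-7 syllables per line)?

No

Line 1: glowing(2) + day(1) + off(1) + ridge(1) = 5 ✓
Line 2: ocean(2) + below(2) + fresh(1) + moss(1) = 6 (expected 7)
Line 3: one(1) + humidity(4) + envelops(3) = 8 (expected 7)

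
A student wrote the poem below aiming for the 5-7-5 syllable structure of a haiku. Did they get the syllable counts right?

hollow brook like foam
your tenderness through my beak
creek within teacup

Line 1: hollow (2), brook (1), like (1), foam (1) → 5 ✓
Line 2: your (1), tenderness (3), through (1), my (1), beak (1) → 7 ✓
Line 3: creek (1), within (2), teacup (2) → 5 ✓

Yes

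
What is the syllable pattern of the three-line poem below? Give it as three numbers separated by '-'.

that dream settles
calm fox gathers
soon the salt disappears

Line 1: that (1), dream (1), settles (2) → 4
Line 2: calm (1), fox (1), gathers (2) → 4
Line 3: soon (1), the (1), salt (1), disappears (3) → 6

4-4-6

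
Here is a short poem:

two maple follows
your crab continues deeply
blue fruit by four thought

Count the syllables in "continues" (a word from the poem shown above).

3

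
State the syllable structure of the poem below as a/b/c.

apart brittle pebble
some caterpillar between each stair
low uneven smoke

Line 1: "apart brittle pebble": 2+2+2 = 6
Line 2: "some caterpillar between each stair": 1+4+2+1+1 = 9
Line 3: "low uneven smoke": 1+3+1 = 5

6/9/5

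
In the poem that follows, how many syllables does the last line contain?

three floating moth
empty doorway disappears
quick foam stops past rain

5

The last line: quick (1), foam (1), stops (1), past (1), rain (1) → 5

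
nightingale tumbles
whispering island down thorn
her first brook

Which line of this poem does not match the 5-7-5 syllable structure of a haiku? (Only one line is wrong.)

Line 3

Line 1: "nightingale tumbles": 3+2 = 5 ✓
Line 2: "whispering island down thorn": 3+2+1+1 = 7 ✓
Line 3: "her first brook": 1+1+1 = 3 (expected 5)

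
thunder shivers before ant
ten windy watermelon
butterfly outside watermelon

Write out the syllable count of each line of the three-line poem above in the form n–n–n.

Line 1: thunder (2), shivers (2), before (2), ant (1) → 7
Line 2: ten (1), windy (2), watermelon (4) → 7
Line 3: butterfly (3), outside (2), watermelon (4) → 9

7–7–9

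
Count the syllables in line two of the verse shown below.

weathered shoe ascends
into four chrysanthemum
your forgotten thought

7

Line two: into (2), four (1), chrysanthemum (4) → 7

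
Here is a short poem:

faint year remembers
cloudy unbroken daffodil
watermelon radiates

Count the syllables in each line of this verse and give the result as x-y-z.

Line 1: "faint year remembers": 1+1+3 = 5
Line 2: "cloudy unbroken daffodil": 2+3+3 = 8
Line 3: "watermelon radiates": 4+3 = 7

5-8-7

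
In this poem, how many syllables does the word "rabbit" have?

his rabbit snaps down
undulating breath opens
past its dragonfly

"rabbit" has 2 syllables.

2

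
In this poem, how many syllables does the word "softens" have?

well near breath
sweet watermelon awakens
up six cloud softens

"softens" has 2 syllables.

2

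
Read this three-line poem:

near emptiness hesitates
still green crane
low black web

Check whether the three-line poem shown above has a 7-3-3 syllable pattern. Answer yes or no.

Yes

Line 1: near(1) + emptiness(3) + hesitates(3) = 7 ✓
Line 2: still(1) + green(1) + crane(1) = 3 ✓
Line 3: low(1) + black(1) + web(1) = 3 ✓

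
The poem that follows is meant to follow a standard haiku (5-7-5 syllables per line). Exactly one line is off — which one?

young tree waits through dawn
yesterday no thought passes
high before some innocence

Line 1: "young tree waits through dawn": 1+1+1+1+1 = 5 ✓
Line 2: "yesterday no thought passes": 3+1+1+2 = 7 ✓
Line 3: "high before some innocence": 1+2+1+3 = 7 (expected 5)

The third line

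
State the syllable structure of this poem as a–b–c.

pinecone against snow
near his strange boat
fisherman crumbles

5–4–5

Line 1: "pinecone against snow": 2+2+1 = 5
Line 2: "near his strange boat": 1+1+1+1 = 4
Line 3: "fisherman crumbles": 3+2 = 5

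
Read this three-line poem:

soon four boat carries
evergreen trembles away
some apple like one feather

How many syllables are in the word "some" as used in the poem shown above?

1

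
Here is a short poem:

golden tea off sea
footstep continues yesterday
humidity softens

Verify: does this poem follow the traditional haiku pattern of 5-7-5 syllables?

Line 1: golden(2) + tea(1) + off(1) + sea(1) = 5 ✓
Line 2: footstep(2) + continues(3) + yesterday(3) = 8 (expected 7)
Line 3: humidity(4) + softens(2) = 6 (expected 5)

No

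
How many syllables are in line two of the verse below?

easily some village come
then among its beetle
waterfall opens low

6

Line two: then (1), among (2), its (1), beetle (2) → 6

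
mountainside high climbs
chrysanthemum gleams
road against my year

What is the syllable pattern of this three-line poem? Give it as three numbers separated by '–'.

Line 1: mountainside(3) + high(1) + climbs(1) = 5
Line 2: chrysanthemum(4) + gleams(1) = 5
Line 3: road(1) + against(2) + my(1) + year(1) = 5

5–5–5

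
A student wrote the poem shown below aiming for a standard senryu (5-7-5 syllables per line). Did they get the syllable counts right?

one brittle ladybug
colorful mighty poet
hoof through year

No

Line 1: one (1), brittle (2), ladybug (3) → 6 (expected 5)
Line 2: colorful (3), mighty (2), poet (2) → 7 ✓
Line 3: hoof (1), through (1), year (1) → 3 (expected 5)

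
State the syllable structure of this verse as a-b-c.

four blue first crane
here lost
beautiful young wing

4-2-5

Line 1: four(1) + blue(1) + first(1) + crane(1) = 4
Line 2: here(1) + lost(1) = 2
Line 3: beautiful(3) + young(1) + wing(1) = 5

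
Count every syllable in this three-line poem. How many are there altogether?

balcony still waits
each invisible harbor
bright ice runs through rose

Line 1: balcony (3), still (1), waits (1) → 5
Line 2: each (1), invisible (4), harbor (2) → 7
Line 3: bright (1), ice (1), runs (1), through (1), rose (1) → 5
Total: 5 + 7 + 5 = 17

17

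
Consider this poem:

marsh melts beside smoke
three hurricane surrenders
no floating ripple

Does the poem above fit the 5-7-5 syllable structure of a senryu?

Line 1: marsh(1) + melts(1) + beside(2) + smoke(1) = 5 ✓
Line 2: three(1) + hurricane(3) + surrenders(3) = 7 ✓
Line 3: no(1) + floating(2) + ripple(2) = 5 ✓

Yes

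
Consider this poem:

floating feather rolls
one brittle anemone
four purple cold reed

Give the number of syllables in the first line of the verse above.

5

The first line: floating(2) + feather(2) + rolls(1) = 5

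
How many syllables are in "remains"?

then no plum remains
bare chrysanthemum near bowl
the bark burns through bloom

2

"remains" has 2 syllables.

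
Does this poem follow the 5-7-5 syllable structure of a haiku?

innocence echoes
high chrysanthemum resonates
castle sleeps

Line 1: innocence (3), echoes (2) → 5 ✓
Line 2: high (1), chrysanthemum (4), resonates (3) → 8 (expected 7)
Line 3: castle (2), sleeps (1) → 3 (expected 5)

No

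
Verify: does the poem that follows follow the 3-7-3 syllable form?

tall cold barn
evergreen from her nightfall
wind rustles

Yes

Line 1: "tall cold barn": 1+1+1 = 3 ✓
Line 2: "evergreen from her nightfall": 3+1+1+2 = 7 ✓
Line 3: "wind rustles": 1+2 = 3 ✓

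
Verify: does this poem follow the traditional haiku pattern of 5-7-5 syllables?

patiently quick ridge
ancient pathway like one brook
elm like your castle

Line 1: patiently (3), quick (1), ridge (1) → 5 ✓
Line 2: ancient (2), pathway (2), like (1), one (1), brook (1) → 7 ✓
Line 3: elm (1), like (1), your (1), castle (2) → 5 ✓

Yes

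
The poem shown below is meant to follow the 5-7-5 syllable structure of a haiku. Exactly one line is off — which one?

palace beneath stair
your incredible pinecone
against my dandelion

The third line

Line 1: palace (2), beneath (2), stair (1) → 5 ✓
Line 2: your (1), incredible (4), pinecone (2) → 7 ✓
Line 3: against (2), my (1), dandelion (4) → 7 (expected 5)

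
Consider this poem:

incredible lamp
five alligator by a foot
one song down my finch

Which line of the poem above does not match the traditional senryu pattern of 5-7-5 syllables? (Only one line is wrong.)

The second line

Line 1: incredible (4), lamp (1) → 5 ✓
Line 2: five (1), alligator (4), by (1), a (1), foot (1) → 8 (expected 7)
Line 3: one (1), song (1), down (1), my (1), finch (1) → 5 ✓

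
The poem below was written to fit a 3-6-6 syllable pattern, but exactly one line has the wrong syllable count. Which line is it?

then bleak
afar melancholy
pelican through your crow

Line 1: then (1), bleak (1) → 2 (expected 3)
Line 2: afar (2), melancholy (4) → 6 ✓
Line 3: pelican (3), through (1), your (1), crow (1) → 6 ✓

The first line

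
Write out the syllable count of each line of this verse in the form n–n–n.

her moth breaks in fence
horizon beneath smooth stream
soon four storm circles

Line 1: "her moth breaks in fence": 1+1+1+1+1 = 5
Line 2: "horizon beneath smooth stream": 3+2+1+1 = 7
Line 3: "soon four storm circles": 1+1+1+2 = 5

5–7–5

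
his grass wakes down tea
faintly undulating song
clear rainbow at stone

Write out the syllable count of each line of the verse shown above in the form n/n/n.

Line 1: his(1) + grass(1) + wakes(1) + down(1) + tea(1) = 5
Line 2: faintly(2) + undulating(4) + song(1) = 7
Line 3: clear(1) + rainbow(2) + at(1) + stone(1) = 5

5/7/5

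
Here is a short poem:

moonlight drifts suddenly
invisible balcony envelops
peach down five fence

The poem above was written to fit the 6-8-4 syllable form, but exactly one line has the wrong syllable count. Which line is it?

Line 1: moonlight (2), drifts (1), suddenly (3) → 6 ✓
Line 2: invisible (4), balcony (3), envelops (3) → 10 (expected 8)
Line 3: peach (1), down (1), five (1), fence (1) → 4 ✓

Line 2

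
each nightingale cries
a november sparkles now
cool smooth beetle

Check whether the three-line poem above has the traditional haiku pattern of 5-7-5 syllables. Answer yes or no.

Line 1: "each nightingale cries": 1+3+1 = 5 ✓
Line 2: "a november sparkles now": 1+3+2+1 = 7 ✓
Line 3: "cool smooth beetle": 1+1+2 = 4 (expected 5)

No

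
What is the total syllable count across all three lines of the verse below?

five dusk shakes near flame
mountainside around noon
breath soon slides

Line 1: "five dusk shakes near flame": 1+1+1+1+1 = 5
Line 2: "mountainside around noon": 3+2+1 = 6
Line 3: "breath soon slides": 1+1+1 = 3
Total: 5 + 6 + 3 = 14

14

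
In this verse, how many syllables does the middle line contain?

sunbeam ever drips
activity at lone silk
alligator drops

7

The middle line: activity (4), at (1), lone (1), silk (1) → 7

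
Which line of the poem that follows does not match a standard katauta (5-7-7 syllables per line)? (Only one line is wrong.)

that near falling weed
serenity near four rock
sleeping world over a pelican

Line 3

Line 1: "that near falling weed": 1+1+2+1 = 5 ✓
Line 2: "serenity near four rock": 4+1+1+1 = 7 ✓
Line 3: "sleeping world over a pelican": 2+1+2+1+3 = 9 (expected 7)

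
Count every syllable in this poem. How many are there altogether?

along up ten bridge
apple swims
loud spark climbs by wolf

13

Line 1: "along up ten bridge": 2+1+1+1 = 5
Line 2: "apple swims": 2+1 = 3
Line 3: "loud spark climbs by wolf": 1+1+1+1+1 = 5
Total: 5 + 3 + 5 = 13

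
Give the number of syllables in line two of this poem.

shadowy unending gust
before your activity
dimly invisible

7

Line two: before(2) + your(1) + activity(4) = 7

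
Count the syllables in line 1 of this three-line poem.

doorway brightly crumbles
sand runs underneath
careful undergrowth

Line 1: doorway(2) + brightly(2) + crumbles(2) = 6

6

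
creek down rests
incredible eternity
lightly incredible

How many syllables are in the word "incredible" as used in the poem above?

4

"incredible" has 4 syllables.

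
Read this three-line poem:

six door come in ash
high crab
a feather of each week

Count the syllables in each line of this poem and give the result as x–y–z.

5–2–6

Line 1: "six door come in ash": 1+1+1+1+1 = 5
Line 2: "high crab": 1+1 = 2
Line 3: "a feather of each week": 1+2+1+1+1 = 6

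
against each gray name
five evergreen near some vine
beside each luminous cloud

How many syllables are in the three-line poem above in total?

19

Line 1: against(2) + each(1) + gray(1) + name(1) = 5
Line 2: five(1) + evergreen(3) + near(1) + some(1) + vine(1) = 7
Line 3: beside(2) + each(1) + luminous(3) + cloud(1) = 7
Total: 5 + 7 + 7 = 19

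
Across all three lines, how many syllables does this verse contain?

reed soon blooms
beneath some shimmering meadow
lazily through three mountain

18

Line 1: reed(1) + soon(1) + blooms(1) = 3
Line 2: beneath(2) + some(1) + shimmering(3) + meadow(2) = 8
Line 3: lazily(3) + through(1) + three(1) + mountain(2) = 7
Total: 3 + 8 + 7 = 18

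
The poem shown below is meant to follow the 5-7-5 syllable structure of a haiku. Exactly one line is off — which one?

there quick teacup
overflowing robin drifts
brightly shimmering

Line 1: "there quick teacup": 1+1+2 = 4 (expected 5)
Line 2: "overflowing robin drifts": 4+2+1 = 7 ✓
Line 3: "brightly shimmering": 2+3 = 5 ✓

Line 1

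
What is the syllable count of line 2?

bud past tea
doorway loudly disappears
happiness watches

Line 2: "doorway loudly disappears": 2+2+3 = 7

7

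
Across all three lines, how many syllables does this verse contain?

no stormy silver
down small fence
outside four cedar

13

Line 1: "no stormy silver": 1+2+2 = 5
Line 2: "down small fence": 1+1+1 = 3
Line 3: "outside four cedar": 2+1+2 = 5
Total: 5 + 3 + 5 = 13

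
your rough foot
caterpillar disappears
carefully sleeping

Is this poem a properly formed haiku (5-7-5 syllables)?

No

Line 1: your (1), rough (1), foot (1) → 3 (expected 5)
Line 2: caterpillar (4), disappears (3) → 7 ✓
Line 3: carefully (3), sleeping (2) → 5 ✓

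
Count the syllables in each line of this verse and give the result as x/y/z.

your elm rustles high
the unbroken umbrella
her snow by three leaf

Line 1: your(1) + elm(1) + rustles(2) + high(1) = 5
Line 2: the(1) + unbroken(3) + umbrella(3) = 7
Line 3: her(1) + snow(1) + by(1) + three(1) + leaf(1) = 5

5/7/5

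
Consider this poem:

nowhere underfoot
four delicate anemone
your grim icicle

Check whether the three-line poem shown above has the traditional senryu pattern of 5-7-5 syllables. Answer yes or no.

Line 1: nowhere (2), underfoot (3) → 5 ✓
Line 2: four (1), delicate (3), anemone (4) → 8 (expected 7)
Line 3: your (1), grim (1), icicle (3) → 5 ✓

No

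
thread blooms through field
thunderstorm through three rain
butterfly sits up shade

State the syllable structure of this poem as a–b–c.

4–6–6

Line 1: thread (1), blooms (1), through (1), field (1) → 4
Line 2: thunderstorm (3), through (1), three (1), rain (1) → 6
Line 3: butterfly (3), sits (1), up (1), shade (1) → 6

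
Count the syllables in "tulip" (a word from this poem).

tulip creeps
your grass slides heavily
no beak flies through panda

2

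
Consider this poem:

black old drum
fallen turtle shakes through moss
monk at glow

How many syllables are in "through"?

"through" has 1 syllable.

1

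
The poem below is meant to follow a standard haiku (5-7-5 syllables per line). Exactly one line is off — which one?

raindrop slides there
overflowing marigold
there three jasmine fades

Line 1: "raindrop slides there": 2+1+1 = 4 (expected 5)
Line 2: "overflowing marigold": 4+3 = 7 ✓
Line 3: "there three jasmine fades": 1+1+2+1 = 5 ✓

The first line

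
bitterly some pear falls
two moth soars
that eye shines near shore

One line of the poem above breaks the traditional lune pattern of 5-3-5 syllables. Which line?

The first line

Line 1: bitterly(3) + some(1) + pear(1) + falls(1) = 6 (expected 5)
Line 2: two(1) + moth(1) + soars(1) = 3 ✓
Line 3: that(1) + eye(1) + shines(1) + near(1) + shore(1) = 5 ✓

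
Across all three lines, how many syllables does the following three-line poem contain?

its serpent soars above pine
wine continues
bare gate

Line 1: its (1), serpent (2), soars (1), above (2), pine (1) → 7
Line 2: wine (1), continues (3) → 4
Line 3: bare (1), gate (1) → 2
Total: 7 + 4 + 2 = 13

13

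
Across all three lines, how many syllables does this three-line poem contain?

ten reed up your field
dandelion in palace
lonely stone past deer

Line 1: ten (1), reed (1), up (1), your (1), field (1) → 5
Line 2: dandelion (4), in (1), palace (2) → 7
Line 3: lonely (2), stone (1), past (1), deer (1) → 5
Total: 5 + 7 + 5 = 17

17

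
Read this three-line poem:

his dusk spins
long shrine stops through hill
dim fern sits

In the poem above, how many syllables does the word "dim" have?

1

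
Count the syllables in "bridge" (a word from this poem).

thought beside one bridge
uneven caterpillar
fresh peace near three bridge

1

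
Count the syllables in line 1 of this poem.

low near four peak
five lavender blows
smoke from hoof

Line 1: low(1) + near(1) + four(1) + peak(1) = 4

4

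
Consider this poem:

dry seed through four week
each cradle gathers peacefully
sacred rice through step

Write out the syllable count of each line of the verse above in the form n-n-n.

5-8-5

Line 1: dry (1), seed (1), through (1), four (1), week (1) → 5
Line 2: each (1), cradle (2), gathers (2), peacefully (3) → 8
Line 3: sacred (2), rice (1), through (1), step (1) → 5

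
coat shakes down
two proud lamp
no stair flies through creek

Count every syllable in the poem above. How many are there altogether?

Line 1: coat(1) + shakes(1) + down(1) = 3
Line 2: two(1) + proud(1) + lamp(1) = 3
Line 3: no(1) + stair(1) + flies(1) + through(1) + creek(1) = 5
Total: 3 + 3 + 5 = 11

11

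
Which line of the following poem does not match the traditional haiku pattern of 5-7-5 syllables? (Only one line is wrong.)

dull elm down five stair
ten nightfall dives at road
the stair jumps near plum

The second line

Line 1: dull(1) + elm(1) + down(1) + five(1) + stair(1) = 5 ✓
Line 2: ten(1) + nightfall(2) + dives(1) + at(1) + road(1) = 6 (expected 7)
Line 3: the(1) + stair(1) + jumps(1) + near(1) + plum(1) = 5 ✓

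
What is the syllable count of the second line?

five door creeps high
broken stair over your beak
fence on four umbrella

7

The second line: broken(2) + stair(1) + over(2) + your(1) + beak(1) = 7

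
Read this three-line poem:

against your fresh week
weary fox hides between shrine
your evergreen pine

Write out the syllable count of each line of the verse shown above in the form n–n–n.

5–7–5

Line 1: "against your fresh week": 2+1+1+1 = 5
Line 2: "weary fox hides between shrine": 2+1+1+2+1 = 7
Line 3: "your evergreen pine": 1+3+1 = 5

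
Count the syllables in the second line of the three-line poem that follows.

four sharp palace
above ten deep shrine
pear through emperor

5

The second line: above(2) + ten(1) + deep(1) + shrine(1) = 5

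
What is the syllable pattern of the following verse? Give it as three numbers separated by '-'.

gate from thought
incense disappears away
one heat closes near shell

3-7-6

Line 1: "gate from thought": 1+1+1 = 3
Line 2: "incense disappears away": 2+3+2 = 7
Line 3: "one heat closes near shell": 1+1+2+1+1 = 6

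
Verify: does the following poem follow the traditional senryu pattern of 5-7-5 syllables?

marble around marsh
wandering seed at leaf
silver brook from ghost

No

Line 1: marble(2) + around(2) + marsh(1) = 5 ✓
Line 2: wandering(3) + seed(1) + at(1) + leaf(1) = 6 (expected 7)
Line 3: silver(2) + brook(1) + from(1) + ghost(1) = 5 ✓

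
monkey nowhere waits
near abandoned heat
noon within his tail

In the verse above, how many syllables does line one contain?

5

Line one: monkey(2) + nowhere(2) + waits(1) = 5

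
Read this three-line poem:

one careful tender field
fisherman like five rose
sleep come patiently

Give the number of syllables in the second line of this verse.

6

The second line: fisherman(3) + like(1) + five(1) + rose(1) = 6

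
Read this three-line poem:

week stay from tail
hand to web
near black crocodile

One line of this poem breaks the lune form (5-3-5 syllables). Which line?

Line 1

Line 1: week(1) + stay(1) + from(1) + tail(1) = 4 (expected 5)
Line 2: hand(1) + to(1) + web(1) = 3 ✓
Line 3: near(1) + black(1) + crocodile(3) = 5 ✓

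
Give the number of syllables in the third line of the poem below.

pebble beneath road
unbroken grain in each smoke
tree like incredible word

The third line: tree (1), like (1), incredible (4), word (1) → 7

7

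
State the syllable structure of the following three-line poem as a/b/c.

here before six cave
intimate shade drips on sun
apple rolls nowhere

5/7/5

Line 1: "here before six cave": 1+2+1+1 = 5
Line 2: "intimate shade drips on sun": 3+1+1+1+1 = 7
Line 3: "apple rolls nowhere": 2+1+2 = 5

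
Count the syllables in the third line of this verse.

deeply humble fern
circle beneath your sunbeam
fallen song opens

The third line: fallen(2) + song(1) + opens(2) = 5

5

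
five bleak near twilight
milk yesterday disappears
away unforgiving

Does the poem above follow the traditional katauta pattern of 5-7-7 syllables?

No

Line 1: "five bleak near twilight": 1+1+1+2 = 5 ✓
Line 2: "milk yesterday disappears": 1+3+3 = 7 ✓
Line 3: "away unforgiving": 2+4 = 6 (expected 7)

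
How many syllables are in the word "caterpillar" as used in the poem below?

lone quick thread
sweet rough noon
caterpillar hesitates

"caterpillar" has 4 syllables.

4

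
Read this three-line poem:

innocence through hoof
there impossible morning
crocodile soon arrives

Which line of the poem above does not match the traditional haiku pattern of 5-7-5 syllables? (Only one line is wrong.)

Line 1: "innocence through hoof": 3+1+1 = 5 ✓
Line 2: "there impossible morning": 1+4+2 = 7 ✓
Line 3: "crocodile soon arrives": 3+1+2 = 6 (expected 5)

The third line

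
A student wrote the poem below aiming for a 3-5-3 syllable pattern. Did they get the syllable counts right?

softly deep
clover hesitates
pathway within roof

No

Line 1: softly (2), deep (1) → 3 ✓
Line 2: clover (2), hesitates (3) → 5 ✓
Line 3: pathway (2), within (2), roof (1) → 5 (expected 3)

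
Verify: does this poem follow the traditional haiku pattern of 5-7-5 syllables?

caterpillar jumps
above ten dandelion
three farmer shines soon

Yes

Line 1: "caterpillar jumps": 4+1 = 5 ✓
Line 2: "above ten dandelion": 2+1+4 = 7 ✓
Line 3: "three farmer shines soon": 1+2+1+1 = 5 ✓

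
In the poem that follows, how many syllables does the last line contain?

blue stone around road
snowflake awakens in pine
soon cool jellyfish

5

The last line: soon (1), cool (1), jellyfish (3) → 5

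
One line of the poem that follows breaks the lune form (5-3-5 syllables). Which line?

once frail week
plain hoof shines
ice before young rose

The first line

Line 1: "once frail week": 1+1+1 = 3 (expected 5)
Line 2: "plain hoof shines": 1+1+1 = 3 ✓
Line 3: "ice before young rose": 1+2+1+1 = 5 ✓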